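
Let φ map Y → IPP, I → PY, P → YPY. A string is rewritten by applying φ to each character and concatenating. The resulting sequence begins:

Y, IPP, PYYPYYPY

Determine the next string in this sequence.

YPYIPPIPPYPYIPPIPPYPYIPP

Apply φ to PYYPYYPY symbol by symbol: P→YPY, Y→IPP, Y→IPP, P→YPY, Y→IPP, Y→IPP, P→YPY, Y→IPP; joined: YPY IPP IPP YPY IPP IPP YPY IPP.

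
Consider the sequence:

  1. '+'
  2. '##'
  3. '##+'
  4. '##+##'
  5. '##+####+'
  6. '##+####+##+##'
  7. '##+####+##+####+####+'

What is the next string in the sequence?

##+####+##+####+####+##+####+##+##

From term 3 onward, concatenate the last term with the second-to-last: ##·+ = ##+, ##+·## = ##+##, …
Continuing: ##+####+##+####+####+ · ##+####+##+## gives term 8.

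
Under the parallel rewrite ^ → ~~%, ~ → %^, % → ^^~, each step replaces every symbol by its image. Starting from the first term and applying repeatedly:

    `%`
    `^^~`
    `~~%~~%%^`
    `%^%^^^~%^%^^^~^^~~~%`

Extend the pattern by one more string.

^^~~~%^^~~~%~~%~~%%^^^~~~%^^~~~%~~%~~%%^~~%~~%%^%^%^^^~

Replace each of the 20 characters of %^%^^^~%^%^^^~^^~~~% in place — ^^~ ~~% ^^~ ~~% ~~% ~~% %^ ^^~ ~~% ^^~ ~~% ~~% ~~% %^ ~~% ~~% %^ %^ %^ ^^~ — and concatenate.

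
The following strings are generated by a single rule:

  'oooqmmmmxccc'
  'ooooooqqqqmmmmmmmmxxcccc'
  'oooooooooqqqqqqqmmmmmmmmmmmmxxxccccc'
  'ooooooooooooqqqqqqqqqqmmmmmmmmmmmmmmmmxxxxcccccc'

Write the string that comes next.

oooooooooooooooqqqqqqqqqqqqqmmmmmmmmmmmmmmmmmmmmxxxxxccccccc

The n-th term is 3n o's then 3n-2 q's then 4n m's then n x's then n+2 c's (n = 1, 2, …).
At n = 5 the blocks have lengths 15, 13, 20, 5, 7.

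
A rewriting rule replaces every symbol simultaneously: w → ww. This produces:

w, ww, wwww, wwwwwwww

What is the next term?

Apply φ to wwwwwwww symbol by symbol: w→ww, w→ww, w→ww, w→ww, w→ww, w→ww, w→ww, w→ww; joined: ww ww ww ww ww ww ww ww.

wwwwwwwwwwwwwwww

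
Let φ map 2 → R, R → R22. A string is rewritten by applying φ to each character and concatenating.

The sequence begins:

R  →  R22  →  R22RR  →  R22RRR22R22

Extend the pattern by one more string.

R22RRR22R22R22RRR22RR

Expanding R22RRR22R22: R→R22, 2→R, 2→R, R→R22, R→R22, R→R22, 2→R, 2→R, R→R22, 2→R, 2→R. Concatenated: R22 R R R22 R22 R22 R R R22 R R.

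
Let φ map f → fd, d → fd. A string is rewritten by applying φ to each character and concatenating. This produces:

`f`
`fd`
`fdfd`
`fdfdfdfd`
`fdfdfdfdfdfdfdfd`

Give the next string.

φ(fdfdfdfdfdfdfdfd) expands symbol-by-symbol to fd fd fd fd fd fd fd fd fd fd fd fd fd fd fd fd; joining the 16 pieces gives the next term.

fdfdfdfdfdfdfdfdfdfdfdfdfdfdfdfd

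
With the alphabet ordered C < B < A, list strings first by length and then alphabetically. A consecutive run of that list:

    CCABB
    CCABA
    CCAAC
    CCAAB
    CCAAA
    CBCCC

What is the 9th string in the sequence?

CBCBC

Stepping forward 3 times from CBCCC: CBCCC → CBCCB → CBCCA, then the target.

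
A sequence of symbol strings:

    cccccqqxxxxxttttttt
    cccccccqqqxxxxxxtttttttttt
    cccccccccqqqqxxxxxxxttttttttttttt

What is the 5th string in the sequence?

Term n consists of 2n-1 c's, followed by n-1 q's, followed by n+2 x's, followed by 3n-2 t's, where the shown terms are n = 3, 4, 5.
For term 5, n = 7, so the run lengths are 13, 6, 9, 19.

cccccccccccccqqqqqqxxxxxxxxxttttttttttttttttttt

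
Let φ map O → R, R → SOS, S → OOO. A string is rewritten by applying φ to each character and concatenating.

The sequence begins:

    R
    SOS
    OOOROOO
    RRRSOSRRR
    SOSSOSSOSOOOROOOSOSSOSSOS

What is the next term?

φ(SOSSOSSOSOOOROOOSOSSOSSOS) expands symbol-by-symbol to OOO R OOO OOO R OOO OOO R OOO R R R SOS R R R OOO R OOO OOO R OOO OOO R OOO; joining the 25 pieces gives the next term.

OOOROOOOOOROOOOOOROOORRRSOSRRROOOROOOOOOROOOOOOROOO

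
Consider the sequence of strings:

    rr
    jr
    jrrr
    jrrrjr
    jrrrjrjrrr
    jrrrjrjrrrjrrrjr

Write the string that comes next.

From term 3 onward, concatenate the last term with the second-to-last: jr·rr = jrrr, jrrr·jr = jrrrjr, …
So term 7 is jrrrjrjrrrjrrrjr·jrrrjrjrrr.

jrrrjrjrrrjrrrjrjrrrjrjrrr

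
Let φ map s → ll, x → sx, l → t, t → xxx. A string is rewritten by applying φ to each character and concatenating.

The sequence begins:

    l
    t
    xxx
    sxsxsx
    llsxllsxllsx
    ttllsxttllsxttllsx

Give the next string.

Applying the rule to each of the 18 symbols of ttllsxttllsxttllsx gives the pieces xxx xxx t t ll sx xxx xxx t t ll sx xxx xxx t t ll sx, which concatenate to the answer.

xxxxxxttllsxxxxxxxttllsxxxxxxxttllsx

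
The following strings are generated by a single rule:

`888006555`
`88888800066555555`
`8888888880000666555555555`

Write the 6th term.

Each string has the form 8^{3n} 0^{n+1} 6^{n} 5^{3n} (n = 1, 2, …).
For term 6, n = 6, so the run lengths are 18, 7, 6, 18.

8888888888888888880000000666666555555555555555555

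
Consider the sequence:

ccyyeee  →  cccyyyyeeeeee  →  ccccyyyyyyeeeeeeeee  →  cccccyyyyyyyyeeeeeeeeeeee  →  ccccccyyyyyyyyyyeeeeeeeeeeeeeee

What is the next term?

The n-th term is n+1 c's then 2n y's then 3n e's (n = 1, 2, …).
For the next term, n = 6, so the run lengths are 7, 12, 18.

cccccccyyyyyyyyyyyyeeeeeeeeeeeeeeeeee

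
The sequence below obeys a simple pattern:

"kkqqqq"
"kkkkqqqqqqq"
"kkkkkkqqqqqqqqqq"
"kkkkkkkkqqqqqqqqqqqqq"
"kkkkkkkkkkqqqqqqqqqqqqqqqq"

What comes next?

kkkkkkkkkkkkqqqqqqqqqqqqqqqqqqq

Reading off run lengths: k runs 2, 4, 6, 8, 10; q runs 4, 7, 10, 13, 16 — each is linear in n (n = 1, 2, …).
Setting n = 6 gives 12, 19 characters in each block.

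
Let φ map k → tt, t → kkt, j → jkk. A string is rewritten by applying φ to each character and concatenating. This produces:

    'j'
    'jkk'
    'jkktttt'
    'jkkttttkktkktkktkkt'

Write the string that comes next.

Rewriting the 19 symbols of jkkttttkktkktkktkkt one by one yields jkk tt tt kkt kkt kkt kkt tt tt kkt tt tt kkt tt tt kkt tt tt kkt; concatenated:

jkkttttkktkktkktkktttttkktttttkktttttkktttttkkt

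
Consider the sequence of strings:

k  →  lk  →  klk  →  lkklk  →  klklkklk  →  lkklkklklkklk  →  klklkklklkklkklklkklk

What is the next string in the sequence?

lkklkklklkklkklklkklklkklkklklkklk

From term 3 onward, concatenate the second-to-last term with the last: k·lk = klk, lk·klk = lkklk, …
Continuing: lkklkklklkklk · klklkklklkklkklklkklk gives term 8.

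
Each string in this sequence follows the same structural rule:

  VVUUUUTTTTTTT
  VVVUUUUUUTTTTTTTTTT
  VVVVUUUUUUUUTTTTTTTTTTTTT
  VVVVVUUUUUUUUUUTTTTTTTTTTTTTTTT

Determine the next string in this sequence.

Each string has the form V^{n} U^{2n} T^{3n+1}, where the shown terms are n = 2, 3, 4, 5.
Setting n = 6 gives 6, 12, 19 characters in each block.

VVVVVVUUUUUUUUUUUUTTTTTTTTTTTTTTTTTTT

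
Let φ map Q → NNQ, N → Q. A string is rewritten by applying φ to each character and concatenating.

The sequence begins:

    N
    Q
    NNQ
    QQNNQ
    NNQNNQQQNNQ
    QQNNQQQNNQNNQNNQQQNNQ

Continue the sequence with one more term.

Replace each of the 21 characters of QQNNQQQNNQNNQNNQQQNNQ in place — NNQ NNQ Q Q NNQ NNQ NNQ Q Q NNQ Q Q NNQ Q Q NNQ NNQ NNQ Q Q NNQ — and concatenate.

NNQNNQQQNNQNNQNNQQQNNQQQNNQQQNNQNNQNNQQQNNQ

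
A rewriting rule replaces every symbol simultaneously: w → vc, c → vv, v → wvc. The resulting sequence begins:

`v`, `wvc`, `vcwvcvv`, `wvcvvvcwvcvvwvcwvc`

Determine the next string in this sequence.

φ(wvcvvvcwvcvvwvcwvc) expands symbol-by-symbol to vc wvc vv wvc wvc wvc vv vc wvc vv wvc wvc vc wvc vv vc wvc vv; joining the 18 pieces gives the next term.

vcwvcvvwvcwvcwvcvvvcwvcvvwvcwvcvcwvcvvvcwvcvv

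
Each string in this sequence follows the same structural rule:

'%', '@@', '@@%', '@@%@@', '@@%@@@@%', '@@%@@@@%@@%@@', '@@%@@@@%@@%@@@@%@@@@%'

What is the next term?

This is a Fibonacci-style word recurrence s(k) = s(k−1)·s(k−2): e.g. @@·% = @@%.
The next term joins @@%@@@@%@@%@@@@%@@@@% and @@%@@@@%@@%@@.

@@%@@@@%@@%@@@@%@@@@%@@%@@@@%@@%@@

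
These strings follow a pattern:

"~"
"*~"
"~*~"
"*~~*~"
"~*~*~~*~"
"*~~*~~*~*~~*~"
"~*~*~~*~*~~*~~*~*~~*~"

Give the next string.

This is a Fibonacci-style word recurrence s(k) = s(k−2)·s(k−1): e.g. ~·*~ = ~*~.
The next term joins *~~*~~*~*~~*~ and ~*~*~~*~*~~*~~*~*~~*~.

*~~*~~*~*~~*~~*~*~~*~*~~*~~*~*~~*~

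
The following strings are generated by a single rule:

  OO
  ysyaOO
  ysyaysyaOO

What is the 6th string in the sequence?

ysyaysyaysyaysyaysyaOO

The strings grow by a fixed prefix ysya each time.
From ysyaysyaOO, 3 further steps: ysyaysyaOO → ysyaysyaysyaOO → ysyaysyaysyaysyaOO → (answer).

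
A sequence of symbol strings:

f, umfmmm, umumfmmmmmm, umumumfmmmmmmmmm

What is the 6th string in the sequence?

umumumumumfmmmmmmmmmmmmmmm

s(k+1) = um·s(k)·mmm, so each term gains um as a prefix and mmm as a suffix.
From umumumfmmmmmmmmm, 2 further steps: umumumfmmmmmmmmm → umumumumfmmmmmmmmmmmm → (answer).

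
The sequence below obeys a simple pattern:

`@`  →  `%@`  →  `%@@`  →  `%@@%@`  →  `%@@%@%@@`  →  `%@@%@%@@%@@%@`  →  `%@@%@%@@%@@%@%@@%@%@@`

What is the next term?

%@@%@%@@%@@%@%@@%@%@@%@@%@%@@%@@%@

Each term (from the third on) is the previous term followed by the one before it: term 3 = %@·@ = %@@.
The next term joins %@@%@%@@%@@%@%@@%@%@@ and %@@%@%@@%@@%@.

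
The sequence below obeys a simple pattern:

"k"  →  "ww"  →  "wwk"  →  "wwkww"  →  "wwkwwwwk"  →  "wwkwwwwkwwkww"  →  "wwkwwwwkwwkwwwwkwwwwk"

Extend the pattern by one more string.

This is a Fibonacci-style word recurrence s(k) = s(k−1)·s(k−2): e.g. ww·k = wwk.
Continuing: wwkwwwwkwwkwwwwkwwwwk · wwkwwwwkwwkww gives term 8.

wwkwwwwkwwkwwwwkwwwwkwwkwwwwkwwkww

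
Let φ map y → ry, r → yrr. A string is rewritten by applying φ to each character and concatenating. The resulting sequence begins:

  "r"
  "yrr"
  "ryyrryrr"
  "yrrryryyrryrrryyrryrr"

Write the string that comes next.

φ(yrrryryyrryrrryyrryrr) expands symbol-by-symbol to ry yrr yrr yrr ry yrr ry ry yrr yrr ry yrr yrr yrr ry ry yrr yrr ry yrr yrr; joining the 21 pieces gives the next term.

ryyrryrryrrryyrrryryyrryrrryyrryrryrrryryyrryrrryyrryrr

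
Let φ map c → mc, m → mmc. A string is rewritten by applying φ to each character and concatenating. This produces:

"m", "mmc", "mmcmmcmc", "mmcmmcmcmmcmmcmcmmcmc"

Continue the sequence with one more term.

Applying the rule to each of the 21 symbols of mmcmmcmcmmcmmcmcmmcmc gives the pieces mmc mmc mc mmc mmc mc mmc mc mmc mmc mc mmc mmc mc mmc mc mmc mmc mc mmc mc, which concatenate to the answer.

mmcmmcmcmmcmmcmcmmcmcmmcmmcmcmmcmmcmcmmcmcmmcmmcmcmmcmc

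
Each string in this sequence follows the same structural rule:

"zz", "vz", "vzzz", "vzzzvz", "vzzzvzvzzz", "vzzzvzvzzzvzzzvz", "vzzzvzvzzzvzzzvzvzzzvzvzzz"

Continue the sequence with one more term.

From term 3 onward, concatenate the last term with the second-to-last: vz·zz = vzzz, vzzz·vz = vzzzvz, …
Continuing: vzzzvzvzzzvzzzvzvzzzvzvzzz · vzzzvzvzzzvzzzvz gives term 8.

vzzzvzvzzzvzzzvzvzzzvzvzzzvzzzvzvzzzvzzzvz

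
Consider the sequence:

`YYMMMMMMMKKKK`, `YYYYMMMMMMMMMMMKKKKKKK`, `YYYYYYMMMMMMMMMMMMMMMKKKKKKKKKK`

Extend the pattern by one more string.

YYYYYYYYMMMMMMMMMMMMMMMMMMMKKKKKKKKKKKKK

The n-th term is 2n-2 Y's then 4n-1 M's then 3n-2 K's, where the shown terms are n = 2, 3, 4.
Setting n = 5 gives 8, 19, 13 characters in each block.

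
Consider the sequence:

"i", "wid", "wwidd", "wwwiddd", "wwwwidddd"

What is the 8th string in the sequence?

wwwwwwwiddddddd

Each term wraps the previous one in w on the left and d on the right.
From wwwwidddd, 3 further steps: wwwwidddd → wwwwwiddddd → wwwwwwidddddd → (answer).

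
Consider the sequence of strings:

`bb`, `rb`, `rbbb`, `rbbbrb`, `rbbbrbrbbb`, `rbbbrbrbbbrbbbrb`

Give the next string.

rbbbrbrbbbrbbbrbrbbbrbrbbb

From term 3 onward, concatenate the last term with the second-to-last: rb·bb = rbbb, rbbb·rb = rbbbrb, …
Continuing: rbbbrbrbbbrbbbrb · rbbbrbrbbb gives term 7.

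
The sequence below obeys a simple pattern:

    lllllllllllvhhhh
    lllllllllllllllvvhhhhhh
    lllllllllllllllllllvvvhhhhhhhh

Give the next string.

lllllllllllllllllllllllvvvvhhhhhhhhhh

Each string has the form l^{4n+3} v^{n-1} h^{2n}, where the shown terms are n = 2, 3, 4.
At n = 5 the blocks have lengths 23, 4, 10.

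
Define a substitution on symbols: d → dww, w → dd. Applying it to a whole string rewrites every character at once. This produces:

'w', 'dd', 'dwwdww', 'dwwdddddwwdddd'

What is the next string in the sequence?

dwwdddddwwdwwdwwdwwdwwdddddwwdwwdwwdww

φ(dwwdddddwwdddd) expands symbol-by-symbol to dww dd dd dww dww dww dww dww dd dd dww dww dww dww; joining the 14 pieces gives the next term.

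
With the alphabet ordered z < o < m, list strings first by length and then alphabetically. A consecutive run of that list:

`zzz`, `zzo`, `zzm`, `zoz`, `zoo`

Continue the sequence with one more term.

zom

Find the rightmost character of zoo below m, bump it to the next letter, and reset everything to its right to z.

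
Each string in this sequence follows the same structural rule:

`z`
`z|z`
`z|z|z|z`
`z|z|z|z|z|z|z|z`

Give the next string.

Each string is two copies of the previous one joined by '|'.
So the next term is two copies of z|z|z|z|z|z|z|z with '|' between the halves.

z|z|z|z|z|z|z|z|z|z|z|z|z|z|z|z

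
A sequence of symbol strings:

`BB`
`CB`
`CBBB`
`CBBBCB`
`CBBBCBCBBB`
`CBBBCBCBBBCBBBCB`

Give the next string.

CBBBCBCBBBCBBBCBCBBBCBCBBB

Each term (from the third on) is the previous term followed by the one before it: term 3 = CB·BB = CBBB.
Continuing: CBBBCBCBBBCBBBCB · CBBBCBCBBB gives term 7.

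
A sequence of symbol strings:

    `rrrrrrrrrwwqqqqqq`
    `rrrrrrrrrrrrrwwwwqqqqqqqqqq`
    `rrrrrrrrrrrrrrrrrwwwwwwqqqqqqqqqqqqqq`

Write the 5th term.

rrrrrrrrrrrrrrrrrrrrrrrrrwwwwwwwwwwqqqqqqqqqqqqqqqqqqqqqq

Reading off run lengths: r runs 9, 13, 17; w runs 2, 4, 6; q runs 6, 10, 14 — each is linear in n, where the shown terms are n = 2, 3, 4.
Setting n = 6 gives 25, 10, 22 characters in each block.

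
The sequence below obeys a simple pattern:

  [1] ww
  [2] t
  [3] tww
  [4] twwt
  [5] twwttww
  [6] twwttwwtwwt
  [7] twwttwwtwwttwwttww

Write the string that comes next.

twwttwwtwwttwwttwwtwwttwwtwwt

Each term (from the third on) is the previous term followed by the one before it: term 3 = t·ww = tww.
So term 8 is twwttwwtwwttwwttww·twwttwwtwwt.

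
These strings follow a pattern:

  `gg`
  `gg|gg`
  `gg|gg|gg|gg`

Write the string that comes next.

Each string is two copies of the previous one joined by '|'.
Doubling gg|gg|gg|gg with '|' between the halves:

gg|gg|gg|gg|gg|gg|gg|gg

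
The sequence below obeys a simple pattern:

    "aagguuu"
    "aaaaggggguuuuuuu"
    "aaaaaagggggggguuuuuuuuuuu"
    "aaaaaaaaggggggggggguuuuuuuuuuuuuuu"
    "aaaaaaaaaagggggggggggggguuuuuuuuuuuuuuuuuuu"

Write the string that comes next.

aaaaaaaaaaaaggggggggggggggggguuuuuuuuuuuuuuuuuuuuuuu

Term n consists of 2n a's, followed by 3n-1 g's, followed by 4n-1 u's (n = 1, 2, …).
At n = 6 the blocks have lengths 12, 17, 23.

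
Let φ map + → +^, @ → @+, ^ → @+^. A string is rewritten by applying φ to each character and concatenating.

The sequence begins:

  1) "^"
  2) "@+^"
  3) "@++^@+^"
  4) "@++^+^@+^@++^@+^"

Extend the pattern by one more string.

@++^+^@+^+^@+^@++^@+^@++^+^@+^@++^@+^

Replace each of the 16 characters of @++^+^@+^@++^@+^ in place — @+ +^ +^ @+^ +^ @+^ @+ +^ @+^ @+ +^ +^ @+^ @+ +^ @+^ — and concatenate.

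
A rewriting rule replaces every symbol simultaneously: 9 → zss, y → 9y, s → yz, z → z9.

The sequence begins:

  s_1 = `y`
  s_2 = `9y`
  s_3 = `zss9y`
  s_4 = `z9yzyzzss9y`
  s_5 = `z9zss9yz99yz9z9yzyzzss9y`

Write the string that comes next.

z9zssz9yzyzzss9yz9zsszss9yz9zssz9zss9yz99yz9z9yzyzzss9y

Replace each of the 24 characters of z9zss9yz99yz9z9yzyzzss9y in place — z9 zss z9 yz yz zss 9y z9 zss zss 9y z9 zss z9 zss 9y z9 9y z9 z9 yz yz zss 9y — and concatenate.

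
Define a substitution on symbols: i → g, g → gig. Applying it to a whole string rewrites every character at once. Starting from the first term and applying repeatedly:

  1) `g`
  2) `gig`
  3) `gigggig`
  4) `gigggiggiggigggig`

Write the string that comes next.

gigggiggiggigggiggigggiggigggiggiggigggig

φ(gigggiggiggigggig) expands symbol-by-symbol to gig g gig gig gig g gig gig g gig gig g gig gig gig g gig; joining the 17 pieces gives the next term.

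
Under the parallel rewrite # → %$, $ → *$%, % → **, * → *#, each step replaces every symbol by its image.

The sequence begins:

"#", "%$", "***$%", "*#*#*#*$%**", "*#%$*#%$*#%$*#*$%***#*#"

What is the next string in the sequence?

Replace each of the 23 characters of *#%$*#%$*#%$*#*$%***#*# in place — *# %$ ** *$% *# %$ ** *$% *# %$ ** *$% *# %$ *# *$% ** *# *# *# %$ *# %$ — and concatenate.

*#%$***$%*#%$***$%*#%$***$%*#%$*#*$%***#*#*#%$*#%$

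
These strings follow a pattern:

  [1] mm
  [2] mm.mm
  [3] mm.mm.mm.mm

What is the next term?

Every step duplicates the string with '.' between the halves.
So the next term is two copies of mm.mm.mm.mm with '.' between the halves.

mm.mm.mm.mm.mm.mm.mm.mm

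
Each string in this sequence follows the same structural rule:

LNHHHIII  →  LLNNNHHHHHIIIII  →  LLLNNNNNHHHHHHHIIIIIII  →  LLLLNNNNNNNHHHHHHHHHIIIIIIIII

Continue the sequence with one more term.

Term n consists of n L's, followed by 2n-1 N's, followed by 2n+1 H's, followed by 2n+1 I's (n = 1, 2, …).
For the next term, n = 5, so the run lengths are 5, 9, 11, 11.

LLLLLNNNNNNNNNHHHHHHHHHHHIIIIIIIIIII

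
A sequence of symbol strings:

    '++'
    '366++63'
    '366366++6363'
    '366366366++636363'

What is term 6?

366366366366366++6363636363

s(k+1) = 366·s(k)·63, so each term gains 366 as a prefix and 63 as a suffix.
From 366366366++636363, 2 further steps: 366366366++636363 → 366366366366++63636363 → (answer).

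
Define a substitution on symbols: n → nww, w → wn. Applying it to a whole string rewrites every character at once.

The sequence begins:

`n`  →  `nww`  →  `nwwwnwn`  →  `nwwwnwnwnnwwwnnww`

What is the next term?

φ(nwwwnwnwnnwwwnnww) expands symbol-by-symbol to nww wn wn wn nww wn nww wn nww nww wn wn wn nww nww wn wn; joining the 17 pieces gives the next term.

nwwwnwnwnnwwwnnwwwnnwwnwwwnwnwnnwwnwwwnwn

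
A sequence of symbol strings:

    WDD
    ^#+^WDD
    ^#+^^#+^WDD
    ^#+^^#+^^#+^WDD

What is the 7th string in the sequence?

The strings grow by a fixed prefix ^#+^ each time.
From ^#+^^#+^^#+^WDD, 3 further steps: ^#+^^#+^^#+^WDD → ^#+^^#+^^#+^^#+^WDD → ^#+^^#+^^#+^^#+^^#+^WDD → (answer).

^#+^^#+^^#+^^#+^^#+^^#+^WDD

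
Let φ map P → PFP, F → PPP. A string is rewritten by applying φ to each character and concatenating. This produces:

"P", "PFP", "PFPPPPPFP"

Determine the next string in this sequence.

Expanding PFPPPPPFP: P→PFP, F→PPP, P→PFP, P→PFP, P→PFP, P→PFP, P→PFP, F→PPP, P→PFP. Concatenated: PFP PPP PFP PFP PFP PFP PFP PPP PFP.

PFPPPPPFPPFPPFPPFPPFPPPPPFP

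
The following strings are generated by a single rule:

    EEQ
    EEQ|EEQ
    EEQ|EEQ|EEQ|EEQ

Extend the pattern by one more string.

EEQ|EEQ|EEQ|EEQ|EEQ|EEQ|EEQ|EEQ

Each string is two copies of the previous one joined by '|'.
So the next term is two copies of EEQ|EEQ|EEQ|EEQ with '|' between the halves.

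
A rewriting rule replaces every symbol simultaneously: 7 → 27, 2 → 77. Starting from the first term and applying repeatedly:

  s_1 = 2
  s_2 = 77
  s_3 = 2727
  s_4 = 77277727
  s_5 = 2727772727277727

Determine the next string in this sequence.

Rewriting the 16 symbols of 2727772727277727 one by one yields 77 27 77 27 27 27 77 27 77 27 77 27 27 27 77 27; concatenated:

77277727272777277727772727277727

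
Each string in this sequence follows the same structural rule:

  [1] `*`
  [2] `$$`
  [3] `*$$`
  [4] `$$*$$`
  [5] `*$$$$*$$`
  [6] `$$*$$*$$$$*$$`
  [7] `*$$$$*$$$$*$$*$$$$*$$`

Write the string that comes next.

$$*$$*$$$$*$$*$$$$*$$$$*$$*$$$$*$$

This is a Fibonacci-style word recurrence s(k) = s(k−2)·s(k−1): e.g. *·$$ = *$$.
So term 8 is $$*$$*$$$$*$$·*$$$$*$$$$*$$*$$$$*$$.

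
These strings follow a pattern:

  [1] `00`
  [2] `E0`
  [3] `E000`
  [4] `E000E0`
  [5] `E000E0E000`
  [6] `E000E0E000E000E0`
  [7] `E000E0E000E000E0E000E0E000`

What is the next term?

E000E0E000E000E0E000E0E000E000E0E000E000E0

This is a Fibonacci-style word recurrence s(k) = s(k−1)·s(k−2): e.g. E0·00 = E000.
The next term joins E000E0E000E000E0E000E0E000 and E000E0E000E000E0.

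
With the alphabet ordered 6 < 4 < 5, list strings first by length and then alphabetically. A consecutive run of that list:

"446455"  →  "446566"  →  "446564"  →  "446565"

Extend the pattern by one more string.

The successor of 446565 increments the rightmost position that isn't already 5 and resets every position after it to 6.

446546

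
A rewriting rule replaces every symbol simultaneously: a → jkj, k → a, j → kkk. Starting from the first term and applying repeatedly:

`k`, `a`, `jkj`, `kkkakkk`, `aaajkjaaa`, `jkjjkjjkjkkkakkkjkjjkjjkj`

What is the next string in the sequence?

φ(jkjjkjjkjkkkakkkjkjjkjjkj) expands symbol-by-symbol to kkk a kkk kkk a kkk kkk a kkk a a a jkj a a a kkk a kkk kkk a kkk kkk a kkk; joining the 25 pieces gives the next term.

kkkakkkkkkakkkkkkakkkaaajkjaaakkkakkkkkkakkkkkkakkk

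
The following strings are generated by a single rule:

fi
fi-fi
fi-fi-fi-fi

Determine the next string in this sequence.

Each string is two copies of the previous one joined by '-'.
One more doubling of fi-fi-fi-fi gives the answer.

fi-fi-fi-fi-fi-fi-fi-fi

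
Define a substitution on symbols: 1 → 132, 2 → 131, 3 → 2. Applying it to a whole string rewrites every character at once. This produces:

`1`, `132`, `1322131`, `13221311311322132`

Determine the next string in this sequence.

Applying the rule to each of the 17 symbols of 13221311311322132 gives the pieces 132 2 131 131 132 2 132 132 2 132 132 2 131 131 132 2 131, which concatenate to the answer.

13221311311322132132213213221311311322131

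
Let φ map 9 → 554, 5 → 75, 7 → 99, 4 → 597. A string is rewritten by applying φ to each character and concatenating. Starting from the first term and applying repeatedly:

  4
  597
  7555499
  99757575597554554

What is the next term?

Applying the rule to each of the 17 symbols of 99757575597554554 gives the pieces 554 554 99 75 99 75 99 75 75 554 99 75 75 597 75 75 597, which concatenate to the answer.

554554997599759975755549975755977575597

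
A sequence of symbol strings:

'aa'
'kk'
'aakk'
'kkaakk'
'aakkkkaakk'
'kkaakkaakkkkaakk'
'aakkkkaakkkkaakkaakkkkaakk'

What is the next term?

kkaakkaakkkkaakkaakkkkaakkkkaakkaakkkkaakk

From term 3 onward, concatenate the second-to-last term with the last: aa·kk = aakk, kk·aakk = kkaakk, …
So term 8 is kkaakkaakkkkaakk·aakkkkaakkkkaakkaakkkkaakk.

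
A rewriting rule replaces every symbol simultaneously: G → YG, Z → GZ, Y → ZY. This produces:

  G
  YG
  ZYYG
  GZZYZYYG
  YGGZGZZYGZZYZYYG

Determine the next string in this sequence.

Rewriting the 16 symbols of YGGZGZZYGZZYZYYG one by one yields ZY YG YG GZ YG GZ GZ ZY YG GZ GZ ZY GZ ZY ZY YG; concatenated:

ZYYGYGGZYGGZGZZYYGGZGZZYGZZYZYYG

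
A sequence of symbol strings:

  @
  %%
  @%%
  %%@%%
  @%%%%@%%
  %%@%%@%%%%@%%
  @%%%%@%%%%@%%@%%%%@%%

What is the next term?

%%@%%@%%%%@%%@%%%%@%%%%@%%@%%%%@%%

Each term (from the third on) is the two preceding terms concatenated in order: term 3 = @·%% = @%%.
Continuing: %%@%%@%%%%@%% · @%%%%@%%%%@%%@%%%%@%% gives term 8.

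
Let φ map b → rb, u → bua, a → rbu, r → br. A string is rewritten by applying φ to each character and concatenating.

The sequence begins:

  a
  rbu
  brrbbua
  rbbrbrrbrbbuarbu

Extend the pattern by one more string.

brrbrbbrrbbrbrrbbrrbrbbuarbubrrbbua

φ(rbbrbrrbrbbuarbu) expands symbol-by-symbol to br rb rb br rb br br rb br rb rb bua rbu br rb bua; joining the 16 pieces gives the next term.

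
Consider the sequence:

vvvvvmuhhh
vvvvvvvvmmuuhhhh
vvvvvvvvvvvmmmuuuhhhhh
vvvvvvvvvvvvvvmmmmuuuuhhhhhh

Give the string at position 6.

vvvvvvvvvvvvvvvvvvvvmmmmmmuuuuuuhhhhhhhh

The n-th term is 3n+2 v's then n m's then n u's then n+2 h's (n = 1, 2, …).
Setting n = 6 gives 20, 6, 6, 8 characters in each block.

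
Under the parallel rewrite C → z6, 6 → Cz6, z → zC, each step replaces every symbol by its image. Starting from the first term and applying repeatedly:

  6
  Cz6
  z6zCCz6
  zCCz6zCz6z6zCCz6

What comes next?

zCz6z6zCCz6zCz6zCCz6zCCz6zCz6z6zCCz6

Applying the rule to each of the 16 symbols of zCCz6zCz6z6zCCz6 gives the pieces zC z6 z6 zC Cz6 zC z6 zC Cz6 zC Cz6 zC z6 z6 zC Cz6, which concatenate to the answer.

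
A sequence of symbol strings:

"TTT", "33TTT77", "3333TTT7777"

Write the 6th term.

Every step adds 33 to the front and 77 to the end of the previous string.
From 3333TTT7777, 3 further steps: 3333TTT7777 → 333333TTT777777 → 33333333TTT77777777 → (answer).

3333333333TTT7777777777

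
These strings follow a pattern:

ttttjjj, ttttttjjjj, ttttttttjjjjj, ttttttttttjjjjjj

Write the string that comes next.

ttttttttttttjjjjjjj

Reading off run lengths: t runs 4, 6, 8, 10; j runs 3, 4, 5, 6 — each is linear in n, where the shown terms are n = 2, 3, 4, 5.
At n = 6 the blocks have lengths 12, 7.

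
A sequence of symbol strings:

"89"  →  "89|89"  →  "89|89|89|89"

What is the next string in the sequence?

Every step duplicates the string with '|' between the halves.
So the next term is two copies of 89|89|89|89 with '|' between the halves.

89|89|89|89|89|89|89|89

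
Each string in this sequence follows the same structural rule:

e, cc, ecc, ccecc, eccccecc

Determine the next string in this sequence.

ccecceccccecc

From term 3 onward, concatenate the second-to-last term with the last: e·cc = ecc, cc·ecc = ccecc, …
So term 6 is ccecc·eccccecc.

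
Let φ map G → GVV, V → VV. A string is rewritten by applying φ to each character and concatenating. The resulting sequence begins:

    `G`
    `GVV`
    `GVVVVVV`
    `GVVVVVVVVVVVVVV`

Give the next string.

Applying the rule to each of the 15 symbols of GVVVVVVVVVVVVVV gives the pieces GVV VV VV VV VV VV VV VV VV VV VV VV VV VV VV, which concatenate to the answer.

GVVVVVVVVVVVVVVVVVVVVVVVVVVVVVV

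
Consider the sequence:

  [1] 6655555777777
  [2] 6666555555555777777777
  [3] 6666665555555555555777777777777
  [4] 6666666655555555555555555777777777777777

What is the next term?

6666666666555555555555555555555777777777777777777

Term n consists of 2n 6's, followed by 4n+1 5's, followed by 3n+3 7's (n = 1, 2, …).
Setting n = 5 gives 10, 21, 18 characters in each block.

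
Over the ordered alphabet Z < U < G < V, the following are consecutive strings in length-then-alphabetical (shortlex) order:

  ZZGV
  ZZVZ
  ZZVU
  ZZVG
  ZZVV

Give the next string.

ZUZZ

Find the rightmost character of ZZVV below V, bump it to the next letter, and reset everything to its right to Z.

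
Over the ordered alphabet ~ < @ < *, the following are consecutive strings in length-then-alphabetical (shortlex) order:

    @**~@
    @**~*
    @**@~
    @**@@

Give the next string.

@**@*

Find the rightmost character of @**@@ below *, bump it to the next letter, and reset everything to its right to ~.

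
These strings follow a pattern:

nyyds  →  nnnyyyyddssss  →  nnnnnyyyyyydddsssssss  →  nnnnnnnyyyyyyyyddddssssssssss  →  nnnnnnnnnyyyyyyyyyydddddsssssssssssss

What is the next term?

nnnnnnnnnnnyyyyyyyyyyyyddddddssssssssssssssss

Reading off run lengths: n runs 1, 3, 5, 7, 9; y runs 2, 4, 6, 8, 10; d runs 1, 2, 3, 4, 5; s runs 1, 4, 7, 10, 13 — each is linear in n (n = 1, 2, …).
Setting n = 6 gives 11, 12, 6, 16 characters in each block.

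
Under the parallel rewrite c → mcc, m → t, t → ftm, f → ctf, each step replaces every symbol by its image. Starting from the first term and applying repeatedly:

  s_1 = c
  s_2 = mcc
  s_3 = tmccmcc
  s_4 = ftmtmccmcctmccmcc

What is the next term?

Rewriting the 17 symbols of ftmtmccmcctmccmcc one by one yields ctf ftm t ftm t mcc mcc t mcc mcc ftm t mcc mcc t mcc mcc; concatenated:

ctfftmtftmtmccmcctmccmccftmtmccmcctmccmcc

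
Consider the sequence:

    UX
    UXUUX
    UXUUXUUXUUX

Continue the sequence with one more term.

s(k+1) = s(k)·U·s(k) — each term doubles the last with 'U' between the halves.
One more doubling of UXUUXUUXUUX gives the answer.

UXUUXUUXUUXUUXUUXUUXUUX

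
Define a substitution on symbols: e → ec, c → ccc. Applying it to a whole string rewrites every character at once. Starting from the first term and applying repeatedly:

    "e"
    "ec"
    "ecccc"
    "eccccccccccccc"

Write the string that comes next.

ecccccccccccccccccccccccccccccccccccccccc

φ(eccccccccccccc) expands symbol-by-symbol to ec ccc ccc ccc ccc ccc ccc ccc ccc ccc ccc ccc ccc ccc; joining the 14 pieces gives the next term.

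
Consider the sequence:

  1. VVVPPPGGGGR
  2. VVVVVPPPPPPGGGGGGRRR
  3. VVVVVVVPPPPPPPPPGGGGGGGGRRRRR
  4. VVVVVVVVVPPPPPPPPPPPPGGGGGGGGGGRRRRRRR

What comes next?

VVVVVVVVVVVPPPPPPPPPPPPPPPGGGGGGGGGGGGRRRRRRRRR

Each string has the form V^{2n+1} P^{3n} G^{2n+2} R^{2n-1} (n = 1, 2, …).
For the next term, n = 5, so the run lengths are 11, 15, 12, 9.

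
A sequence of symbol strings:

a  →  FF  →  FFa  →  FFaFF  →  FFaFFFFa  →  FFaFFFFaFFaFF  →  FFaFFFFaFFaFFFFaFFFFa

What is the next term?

FFaFFFFaFFaFFFFaFFFFaFFaFFFFaFFaFF

From term 3 onward, concatenate the last term with the second-to-last: FF·a = FFa, FFa·FF = FFaFF, …
Continuing: FFaFFFFaFFaFFFFaFFFFa · FFaFFFFaFFaFF gives term 8.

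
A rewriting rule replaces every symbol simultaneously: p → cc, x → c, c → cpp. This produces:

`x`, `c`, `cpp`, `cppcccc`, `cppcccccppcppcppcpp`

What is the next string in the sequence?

Replace each of the 19 characters of cppcccccppcppcppcpp in place — cpp cc cc cpp cpp cpp cpp cpp cc cc cpp cc cc cpp cc cc cpp cc cc — and concatenate.

cppcccccppcppcppcppcppcccccppcccccppcccccppcccc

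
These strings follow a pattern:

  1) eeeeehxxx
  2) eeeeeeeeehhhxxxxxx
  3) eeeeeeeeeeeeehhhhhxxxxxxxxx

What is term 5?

eeeeeeeeeeeeeeeeeeeeehhhhhhhhhxxxxxxxxxxxxxxx

The n-th term is 4n+1 e's then 2n-1 h's then 3n x's (n = 1, 2, …).
At n = 5 the blocks have lengths 21, 9, 15.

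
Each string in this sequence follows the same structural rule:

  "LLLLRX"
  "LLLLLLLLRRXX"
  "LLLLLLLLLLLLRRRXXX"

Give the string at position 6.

Term n consists of 4n L's, followed by n R's, followed by n X's (n = 1, 2, …).
Setting n = 6 gives 24, 6, 6 characters in each block.

LLLLLLLLLLLLLLLLLLLLLLLLRRRRRRXXXXXX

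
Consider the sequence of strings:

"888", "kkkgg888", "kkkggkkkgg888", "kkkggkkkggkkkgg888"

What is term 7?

Each term is the previous one with kkkgg prepended.
From kkkggkkkggkkkgg888, 3 further steps: kkkggkkkggkkkgg888 → kkkggkkkggkkkggkkkgg888 → kkkggkkkggkkkggkkkggkkkgg888 → (answer).

kkkggkkkggkkkggkkkggkkkggkkkgg888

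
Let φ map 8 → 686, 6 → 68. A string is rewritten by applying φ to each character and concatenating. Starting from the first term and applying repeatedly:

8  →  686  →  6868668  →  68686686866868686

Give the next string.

68686686866868686686866868686686866868668

φ(68686686866868686) expands symbol-by-symbol to 68 686 68 686 68 68 686 68 686 68 68 686 68 686 68 686 68; joining the 17 pieces gives the next term.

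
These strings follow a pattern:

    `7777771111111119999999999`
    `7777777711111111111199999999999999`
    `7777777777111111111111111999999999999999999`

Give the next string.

7777777777771111111111111111119999999999999999999999

Each string has the form 7^{2n} 1^{3n} 9^{4n-2}, where the shown terms are n = 3, 4, 5.
For the next term, n = 6, so the run lengths are 12, 18, 22.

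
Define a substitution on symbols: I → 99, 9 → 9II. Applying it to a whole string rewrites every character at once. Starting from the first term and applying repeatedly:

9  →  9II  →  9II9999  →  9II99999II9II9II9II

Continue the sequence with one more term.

φ(9II99999II9II9II9II) expands symbol-by-symbol to 9II 99 99 9II 9II 9II 9II 9II 99 99 9II 99 99 9II 99 99 9II 99 99; joining the 19 pieces gives the next term.

9II99999II9II9II9II9II99999II99999II99999II9999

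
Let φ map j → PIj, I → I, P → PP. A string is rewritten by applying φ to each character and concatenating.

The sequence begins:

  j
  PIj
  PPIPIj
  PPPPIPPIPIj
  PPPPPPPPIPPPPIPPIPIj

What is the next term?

Applying the rule to each of the 20 symbols of PPPPPPPPIPPPPIPPIPIj gives the pieces PP PP PP PP PP PP PP PP I PP PP PP PP I PP PP I PP I PIj, which concatenate to the answer.

PPPPPPPPPPPPPPPPIPPPPPPPPIPPPPIPPIPIj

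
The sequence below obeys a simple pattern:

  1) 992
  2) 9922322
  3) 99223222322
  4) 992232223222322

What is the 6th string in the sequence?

99223222322232223222322

Each term is the previous one with 2322 appended.
From 992232223222322, 2 further steps: 992232223222322 → 9922322232223222322 → (answer).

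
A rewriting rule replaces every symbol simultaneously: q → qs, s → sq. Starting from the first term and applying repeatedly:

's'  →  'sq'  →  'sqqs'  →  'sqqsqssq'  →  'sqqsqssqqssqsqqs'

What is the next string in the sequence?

Applying the rule to each of the 16 symbols of sqqsqssqqssqsqqs gives the pieces sq qs qs sq qs sq sq qs qs sq sq qs sq qs qs sq, which concatenate to the answer.

sqqsqssqqssqsqqsqssqsqqssqqsqssq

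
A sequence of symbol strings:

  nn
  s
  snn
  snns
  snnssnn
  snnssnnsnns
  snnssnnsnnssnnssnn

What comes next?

From term 3 onward, concatenate the last term with the second-to-last: s·nn = snn, snn·s = snns, …
So term 8 is snnssnnsnnssnnssnn·snnssnnsnns.

snnssnnsnnssnnssnnsnnssnnsnns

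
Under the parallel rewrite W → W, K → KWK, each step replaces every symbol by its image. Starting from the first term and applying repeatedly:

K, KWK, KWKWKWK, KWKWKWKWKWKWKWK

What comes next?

KWKWKWKWKWKWKWKWKWKWKWKWKWKWKWK

Replace each of the 15 characters of KWKWKWKWKWKWKWK in place — KWK W KWK W KWK W KWK W KWK W KWK W KWK W KWK — and concatenate.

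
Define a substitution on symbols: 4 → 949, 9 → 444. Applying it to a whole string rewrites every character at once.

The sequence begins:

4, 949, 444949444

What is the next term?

Expanding 444949444: 4→949, 4→949, 4→949, 9→444, 4→949, 9→444, 4→949, 4→949, 4→949. Concatenated: 949 949 949 444 949 444 949 949 949.

949949949444949444949949949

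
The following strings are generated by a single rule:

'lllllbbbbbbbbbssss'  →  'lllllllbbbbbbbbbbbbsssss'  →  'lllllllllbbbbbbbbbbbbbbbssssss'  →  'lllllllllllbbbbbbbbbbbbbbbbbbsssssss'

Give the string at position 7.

lllllllllllllllllbbbbbbbbbbbbbbbbbbbbbbbbbbbssssssssss

Term n consists of 2n-1 l's, followed by 3n b's, followed by n+1 s's, where the shown terms are n = 3, 4, 5, 6.
For term 7, n = 9, so the run lengths are 17, 27, 10.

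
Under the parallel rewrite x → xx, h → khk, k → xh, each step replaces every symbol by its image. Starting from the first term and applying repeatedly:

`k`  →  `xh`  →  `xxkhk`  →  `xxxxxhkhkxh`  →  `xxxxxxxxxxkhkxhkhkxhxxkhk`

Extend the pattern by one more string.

Applying the rule to each of the 25 symbols of xxxxxxxxxxkhkxhkhkxhxxkhk gives the pieces xx xx xx xx xx xx xx xx xx xx xh khk xh xx khk xh khk xh xx khk xx xx xh khk xh, which concatenate to the answer.

xxxxxxxxxxxxxxxxxxxxxhkhkxhxxkhkxhkhkxhxxkhkxxxxxhkhkxh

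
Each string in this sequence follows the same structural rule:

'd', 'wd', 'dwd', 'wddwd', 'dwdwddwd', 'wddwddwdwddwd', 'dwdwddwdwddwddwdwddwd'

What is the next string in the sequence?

This is a Fibonacci-style word recurrence s(k) = s(k−2)·s(k−1): e.g. d·wd = dwd.
Continuing: wddwddwdwddwd · dwdwddwdwddwddwdwddwd gives term 8.

wddwddwdwddwddwdwddwdwddwddwdwddwd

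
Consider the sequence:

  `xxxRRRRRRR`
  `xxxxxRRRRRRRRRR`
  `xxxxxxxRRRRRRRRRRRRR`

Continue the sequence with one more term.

xxxxxxxxxRRRRRRRRRRRRRRRR

The n-th term is 2n-1 x's then 3n+1 R's, where the shown terms are n = 2, 3, 4.
At n = 5 the blocks have lengths 9, 16.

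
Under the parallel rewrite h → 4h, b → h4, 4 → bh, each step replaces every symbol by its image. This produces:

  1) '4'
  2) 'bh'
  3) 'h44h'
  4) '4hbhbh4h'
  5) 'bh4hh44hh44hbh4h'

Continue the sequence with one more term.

φ(bh4hh44hh44hbh4h) expands symbol-by-symbol to h4 4h bh 4h 4h bh bh 4h 4h bh bh 4h h4 4h bh 4h; joining the 16 pieces gives the next term.

h44hbh4h4hbhbh4h4hbhbh4hh44hbh4h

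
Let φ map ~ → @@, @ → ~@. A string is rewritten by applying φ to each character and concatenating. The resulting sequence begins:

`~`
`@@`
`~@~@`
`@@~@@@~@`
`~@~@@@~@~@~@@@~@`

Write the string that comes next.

@@~@@@~@~@~@@@~@@@~@@@~@~@~@@@~@

Applying the rule to each of the 16 symbols of ~@~@@@~@~@~@@@~@ gives the pieces @@ ~@ @@ ~@ ~@ ~@ @@ ~@ @@ ~@ @@ ~@ ~@ ~@ @@ ~@, which concatenate to the answer.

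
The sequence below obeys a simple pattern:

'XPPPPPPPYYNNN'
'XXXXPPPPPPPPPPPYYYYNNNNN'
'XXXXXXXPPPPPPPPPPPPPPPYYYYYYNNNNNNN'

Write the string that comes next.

Term n consists of 3n-2 X's, followed by 4n+3 P's, followed by 2n Y's, followed by 2n+1 N's (n = 1, 2, …).
At n = 4 the blocks have lengths 10, 19, 8, 9.

XXXXXXXXXXPPPPPPPPPPPPPPPPPPPYYYYYYYYNNNNNNNNN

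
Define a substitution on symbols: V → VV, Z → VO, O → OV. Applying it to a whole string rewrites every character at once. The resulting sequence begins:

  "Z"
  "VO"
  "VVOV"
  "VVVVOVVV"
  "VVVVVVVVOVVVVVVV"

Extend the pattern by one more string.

VVVVVVVVVVVVVVVVOVVVVVVVVVVVVVVV

Applying the rule to each of the 16 symbols of VVVVVVVVOVVVVVVV gives the pieces VV VV VV VV VV VV VV VV OV VV VV VV VV VV VV VV, which concatenate to the answer.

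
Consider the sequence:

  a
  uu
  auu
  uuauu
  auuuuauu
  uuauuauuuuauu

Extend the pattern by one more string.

Each term (from the third on) is the two preceding terms concatenated in order: term 3 = a·uu = auu.
The next term joins auuuuauu and uuauuauuuuauu.

auuuuauuuuauuauuuuauu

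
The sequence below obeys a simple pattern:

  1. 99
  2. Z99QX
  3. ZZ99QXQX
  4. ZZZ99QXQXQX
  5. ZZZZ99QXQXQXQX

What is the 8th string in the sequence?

Each term wraps the previous one in Z on the left and QX on the right.
From ZZZZ99QXQXQXQX, 3 further steps: ZZZZ99QXQXQXQX → ZZZZZ99QXQXQXQXQX → ZZZZZZ99QXQXQXQXQXQX → (answer).

ZZZZZZZ99QXQXQXQXQXQXQX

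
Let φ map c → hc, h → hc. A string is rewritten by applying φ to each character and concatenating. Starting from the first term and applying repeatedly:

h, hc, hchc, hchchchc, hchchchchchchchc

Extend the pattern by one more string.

φ(hchchchchchchchc) expands symbol-by-symbol to hc hc hc hc hc hc hc hc hc hc hc hc hc hc hc hc; joining the 16 pieces gives the next term.

hchchchchchchchchchchchchchchchc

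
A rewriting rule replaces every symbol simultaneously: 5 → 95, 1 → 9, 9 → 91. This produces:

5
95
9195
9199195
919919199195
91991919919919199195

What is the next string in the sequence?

919919199199191991919919919199195

Replace each of the 20 characters of 91991919919919199195 in place — 91 9 91 91 9 91 9 91 91 9 91 91 9 91 9 91 91 9 91 95 — and concatenate.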